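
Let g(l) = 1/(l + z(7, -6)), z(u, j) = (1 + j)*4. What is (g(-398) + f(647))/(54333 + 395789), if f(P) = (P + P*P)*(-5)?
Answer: -876245041/188150996 ≈ -4.6571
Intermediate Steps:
z(u, j) = 4 + 4*j
f(P) = -5*P - 5*P² (f(P) = (P + P²)*(-5) = -5*P - 5*P²)
g(l) = 1/(-20 + l) (g(l) = 1/(l + (4 + 4*(-6))) = 1/(l + (4 - 24)) = 1/(l - 20) = 1/(-20 + l))
(g(-398) + f(647))/(54333 + 395789) = (1/(-20 - 398) - 5*647*(1 + 647))/(54333 + 395789) = (1/(-418) - 5*647*648)/450122 = (-1/418 - 2096280)*(1/450122) = -876245041/418*1/450122 = -876245041/188150996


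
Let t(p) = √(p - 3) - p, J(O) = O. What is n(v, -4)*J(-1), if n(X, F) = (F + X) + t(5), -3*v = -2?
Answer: 25/3 - √2 ≈ 6.9191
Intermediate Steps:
v = ⅔ (v = -⅓*(-2) = ⅔ ≈ 0.66667)
t(p) = √(-3 + p) - p
n(X, F) = -5 + F + X + √2 (n(X, F) = (F + X) + (√(-3 + 5) - 1*5) = (F + X) + (√2 - 5) = (F + X) + (-5 + √2) = -5 + F + X + √2)
n(v, -4)*J(-1) = (-5 - 4 + ⅔ + √2)*(-1) = (-25/3 + √2)*(-1) = 25/3 - √2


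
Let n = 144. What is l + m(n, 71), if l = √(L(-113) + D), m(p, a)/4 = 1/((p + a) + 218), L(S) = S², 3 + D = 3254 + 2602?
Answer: 4/433 + √18622 ≈ 136.47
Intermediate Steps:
D = 5853 (D = -3 + (3254 + 2602) = -3 + 5856 = 5853)
m(p, a) = 4/(218 + a + p) (m(p, a) = 4/((p + a) + 218) = 4/((a + p) + 218) = 4/(218 + a + p))
l = √18622 (l = √((-113)² + 5853) = √(12769 + 5853) = √18622 ≈ 136.46)
l + m(n, 71) = √18622 + 4/(218 + 71 + 144) = √18622 + 4/433 = 4/433 + √18622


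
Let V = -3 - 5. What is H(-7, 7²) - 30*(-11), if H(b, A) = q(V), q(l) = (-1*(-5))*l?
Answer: 290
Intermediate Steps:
V = -8
q(l) = 5*l
H(b, A) = -40 (H(b, A) = 5*(-8) = -40)
H(-7, 7²) - 30*(-11) = -40 - 30*(-11) = -40 + 330 = 290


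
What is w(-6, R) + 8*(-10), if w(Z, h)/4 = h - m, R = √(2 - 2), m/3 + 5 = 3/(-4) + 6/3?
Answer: -35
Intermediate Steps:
m = -45/4 (m = -15 + 3*(3/(-4) + 6/3) = -15 + 3*(3*(-¼) + 6*(⅓)) = -15 + 3*(-¾ + 2) = -15 + 3*(5/4) = -15 + 15/4 = -45/4 ≈ -11.250)
R = 0 (R = √0 = 0)
w(Z, h) = 45 + 4*h (w(Z, h) = 4*(h - 1*(-45/4)) = 4*(h + 45/4) = 4*(45/4 + h) = 45 + 4*h)
w(-6, R) + 8*(-10) = (45 + 4*0) + 8*(-10) = (45 + 0) - 80 = 45 - 80 = -35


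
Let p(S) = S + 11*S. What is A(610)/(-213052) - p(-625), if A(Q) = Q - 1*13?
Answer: 1597889403/213052 ≈ 7500.0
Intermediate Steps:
A(Q) = -13 + Q (A(Q) = Q - 13 = -13 + Q)
p(S) = 12*S
A(610)/(-213052) - p(-625) = (-13 + 610)/(-213052) - 12*(-625) = 597*(-1/213052) - 1*(-7500) = -597/213052 + 7500 = 1597889403/213052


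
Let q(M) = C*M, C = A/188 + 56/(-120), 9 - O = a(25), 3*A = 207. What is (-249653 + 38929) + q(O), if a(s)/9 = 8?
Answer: -198074659/940 ≈ -2.1072e+5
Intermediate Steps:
A = 69 (A = (⅓)*207 = 69)
a(s) = 72 (a(s) = 9*8 = 72)
O = -63 (O = 9 - 1*72 = 9 - 72 = -63)
C = -281/2820 (C = 69/188 + 56/(-120) = 69*(1/188) + 56*(-1/120) = 69/188 - 7/15 = -281/2820 ≈ -0.099645)
q(M) = -281*M/2820
(-249653 + 38929) + q(O) = (-249653 + 38929) - 281/2820*(-63) = -210724 + 5901/940 = -198074659/940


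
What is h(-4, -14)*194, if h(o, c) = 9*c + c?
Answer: -27160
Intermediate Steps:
h(o, c) = 10*c
h(-4, -14)*194 = (10*(-14))*194 = -140*194 = -27160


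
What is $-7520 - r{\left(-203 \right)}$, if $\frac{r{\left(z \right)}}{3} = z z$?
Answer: $-131147$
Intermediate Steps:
$r{\left(z \right)} = 3 z^{2}$ ($r{\left(z \right)} = 3 z z = 3 z^{2}$)
$-7520 - r{\left(-203 \right)} = -7520 - 3 \left(-203\right)^{2} = -7520 - 3 \cdot 41209 = -7520 - 123627 = -131147$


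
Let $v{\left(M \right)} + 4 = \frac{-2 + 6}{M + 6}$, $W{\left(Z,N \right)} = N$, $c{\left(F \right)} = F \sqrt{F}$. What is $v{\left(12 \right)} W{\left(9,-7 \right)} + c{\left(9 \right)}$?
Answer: $\frac{481}{9} \approx 53.444$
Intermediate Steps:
$c{\left(F \right)} = F^{\frac{3}{2}}$
$v{\left(M \right)} = -4 + \frac{4}{6 + M}$ ($v{\left(M \right)} = -4 + \frac{-2 + 6}{M + 6} = -4 + \frac{4}{6 + M}$)
$v{\left(12 \right)} W{\left(9,-7 \right)} + c{\left(9 \right)} = \frac{4 \left(-5 - 12\right)}{6 + 12} \left(-7\right) + 9^{\frac{3}{2}} = \frac{4 \left(-5 - 12\right)}{18} \left(-7\right) + 27 = 4 \cdot \frac{1}{18} \left(-17\right) \left(-7\right) + 27 = \left(- \frac{34}{9}\right) \left(-7\right) + 27 = \frac{238}{9} + 27 = \frac{481}{9}$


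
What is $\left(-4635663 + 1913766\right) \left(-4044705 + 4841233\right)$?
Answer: $-2168067173616$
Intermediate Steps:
$\left(-4635663 + 1913766\right) \left(-4044705 + 4841233\right) = \left(-2721897\right) 796528 = -2168067173616$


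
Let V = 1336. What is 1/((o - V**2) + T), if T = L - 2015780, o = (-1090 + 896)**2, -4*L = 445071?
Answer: -4/15497231 ≈ -2.5811e-7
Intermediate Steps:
L = -445071/4 (L = -1/4*445071 = -445071/4 ≈ -1.1127e+5)
o = 37636 (o = (-194)**2 = 37636)
T = -8508191/4 (T = -445071/4 - 2015780 = -8508191/4 ≈ -2.1270e+6)
1/((o - V**2) + T) = 1/((37636 - 1*1336**2) - 8508191/4) = 1/((37636 - 1*1784896) - 8508191/4) = 1/((37636 - 1784896) - 8508191/4) = 1/(-1747260 - 8508191/4) = 1/(-15497231/4) = -4/15497231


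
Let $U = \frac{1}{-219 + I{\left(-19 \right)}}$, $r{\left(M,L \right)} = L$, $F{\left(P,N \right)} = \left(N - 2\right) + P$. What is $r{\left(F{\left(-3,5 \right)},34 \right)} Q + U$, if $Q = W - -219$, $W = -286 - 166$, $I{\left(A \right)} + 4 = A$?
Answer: $- \frac{1917125}{242} \approx -7922.0$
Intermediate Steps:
$F{\left(P,N \right)} = -2 + N + P$ ($F{\left(P,N \right)} = \left(-2 + N\right) + P = -2 + N + P$)
$I{\left(A \right)} = -4 + A$
$W = -452$ ($W = -286 - 166 = -452$)
$U = - \frac{1}{242}$ ($U = \frac{1}{-219 - 23} = \frac{1}{-242} = - \frac{1}{242} \approx -0.0041322$)
$Q = -233$ ($Q = -452 - -219 = -452 + 219 = -233$)
$r{\left(F{\left(-3,5 \right)},34 \right)} Q + U = 34 \left(-233\right) - \frac{1}{242} = -7922 - \frac{1}{242} = - \frac{1917125}{242}$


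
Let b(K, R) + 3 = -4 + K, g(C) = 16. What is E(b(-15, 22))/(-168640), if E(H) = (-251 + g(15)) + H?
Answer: 257/168640 ≈ 0.0015240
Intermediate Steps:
b(K, R) = -7 + K (b(K, R) = -3 + (-4 + K) = -7 + K)
E(H) = -235 + H (E(H) = (-251 + 16) + H = -235 + H)
E(b(-15, 22))/(-168640) = (-235 + (-7 - 15))/(-168640) = (-235 - 22)*(-1/168640) = -257*(-1/168640) = 257/168640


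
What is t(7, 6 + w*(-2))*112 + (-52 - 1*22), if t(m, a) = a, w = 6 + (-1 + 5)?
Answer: -1642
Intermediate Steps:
w = 10 (w = 6 + 4 = 10)
t(7, 6 + w*(-2))*112 + (-52 - 1*22) = (6 + 10*(-2))*112 + (-52 - 1*22) = (6 - 20)*112 + (-52 - 22) = -14*112 - 74 = -1568 - 74 = -1642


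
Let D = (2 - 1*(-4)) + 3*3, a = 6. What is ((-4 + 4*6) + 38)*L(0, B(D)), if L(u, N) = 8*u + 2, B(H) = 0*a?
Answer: 116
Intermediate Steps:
D = 15 (D = (2 + 4) + 9 = 6 + 9 = 15)
B(H) = 0 (B(H) = 0*6 = 0)
L(u, N) = 2 + 8*u
((-4 + 4*6) + 38)*L(0, B(D)) = ((-4 + 4*6) + 38)*(2 + 8*0) = ((-4 + 24) + 38)*(2 + 0) = (20 + 38)*2 = 58*2 = 116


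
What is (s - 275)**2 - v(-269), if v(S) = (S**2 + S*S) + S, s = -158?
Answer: 43036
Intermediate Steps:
v(S) = S + 2*S**2 (v(S) = (S**2 + S**2) + S = 2*S**2 + S = S + 2*S**2)
(s - 275)**2 - v(-269) = (-158 - 275)**2 - (-269)*(1 + 2*(-269)) = (-433)**2 - (-269)*(1 - 538) = 187489 - (-269)*(-537) = 187489 - 1*144453 = 187489 - 144453 = 43036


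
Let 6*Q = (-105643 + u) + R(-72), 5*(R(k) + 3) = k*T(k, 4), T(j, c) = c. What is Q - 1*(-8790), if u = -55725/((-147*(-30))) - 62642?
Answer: -169958807/8820 ≈ -19270.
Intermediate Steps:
u = -18420463/294 (u = -55725/4410 - 62642 = -55725*1/4410 - 62642 = -3715/294 - 62642 = -18420463/294 ≈ -62655.)
R(k) = -3 + 4*k/5 (R(k) = -3 + (k*4)/5 = -3 + (4*k)/5 = -3 + 4*k/5)
Q = -247486607/8820 (Q = ((-105643 - 18420463/294) + (-3 + (⅘)*(-72)))/6 = (-49479505/294 + (-3 - 288/5))/6 = (-49479505/294 - 303/5)/6 = (⅙)*(-247486607/1470) = -247486607/8820 ≈ -28060.)
Q - 1*(-8790) = -247486607/8820 - 1*(-8790) = -247486607/8820 + 8790 = -169958807/8820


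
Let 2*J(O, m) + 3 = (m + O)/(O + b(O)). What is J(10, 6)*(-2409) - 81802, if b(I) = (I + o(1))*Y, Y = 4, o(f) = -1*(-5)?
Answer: -5492467/70 ≈ -78464.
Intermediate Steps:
o(f) = 5
b(I) = 20 + 4*I (b(I) = (I + 5)*4 = (5 + I)*4 = 20 + 4*I)
J(O, m) = -3/2 + (O + m)/(2*(20 + 5*O)) (J(O, m) = -3/2 + ((m + O)/(O + (20 + 4*O)))/2 = -3/2 + ((O + m)/(20 + 5*O))/2 = -3/2 + (O + m)/(2*(20 + 5*O)))
J(10, 6)*(-2409) - 81802 = ((-60 + 6 - 14*10)/(10*(4 + 10)))*(-2409) - 81802 = ((1/10)*(-60 + 6 - 140)/14)*(-2409) - 81802 = ((1/10)*(1/14)*(-194))*(-2409) - 81802 = -97/70*(-2409) - 81802 = 233673/70 - 81802 = -5492467/70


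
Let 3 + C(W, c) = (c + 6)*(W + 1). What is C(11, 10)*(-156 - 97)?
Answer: -47817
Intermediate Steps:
C(W, c) = -3 + (1 + W)*(6 + c) (C(W, c) = -3 + (c + 6)*(W + 1) = -3 + (6 + c)*(1 + W) = -3 + (1 + W)*(6 + c))
C(11, 10)*(-156 - 97) = (3 + 10 + 6*11 + 11*10)*(-156 - 97) = (3 + 10 + 66 + 110)*(-253) = 189*(-253) = -47817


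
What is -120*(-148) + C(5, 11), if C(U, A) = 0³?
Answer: 17760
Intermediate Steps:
C(U, A) = 0
-120*(-148) + C(5, 11) = -120*(-148) + 0 = 17760 + 0 = 17760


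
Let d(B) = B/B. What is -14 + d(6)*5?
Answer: -9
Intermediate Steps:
d(B) = 1
-14 + d(6)*5 = -14 + 1*5 = -14 + 5 = -9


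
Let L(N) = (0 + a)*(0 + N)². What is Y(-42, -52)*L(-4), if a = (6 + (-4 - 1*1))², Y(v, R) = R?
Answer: -832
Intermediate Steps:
a = 1 (a = (6 + (-4 - 1))² = (6 - 5)² = 1² = 1)
L(N) = N² (L(N) = (0 + 1)*(0 + N)² = 1*N² = N²)
Y(-42, -52)*L(-4) = -52*(-4)² = -52*16 = -832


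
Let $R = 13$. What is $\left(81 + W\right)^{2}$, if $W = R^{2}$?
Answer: $62500$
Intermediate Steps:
$W = 169$ ($W = 13^{2} = 169$)
$\left(81 + W\right)^{2} = \left(81 + 169\right)^{2} = 250^{2} = 62500$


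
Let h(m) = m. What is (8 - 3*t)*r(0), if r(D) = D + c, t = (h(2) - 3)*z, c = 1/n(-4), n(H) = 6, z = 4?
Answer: 10/3 ≈ 3.3333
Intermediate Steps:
c = ⅙ (c = 1/6 = 1*(⅙) = ⅙ ≈ 0.16667)
t = -4 (t = (2 - 3)*4 = -1*4 = -4)
r(D) = ⅙ + D (r(D) = D + ⅙ = ⅙ + D)
(8 - 3*t)*r(0) = (8 - 3*(-4))*(⅙ + 0) = (8 + 12)*(⅙) = 20*(⅙) = 10/3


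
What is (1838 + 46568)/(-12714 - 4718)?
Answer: -24203/8716 ≈ -2.7768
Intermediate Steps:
(1838 + 46568)/(-12714 - 4718) = 48406/(-17432) = 48406*(-1/17432) = -24203/8716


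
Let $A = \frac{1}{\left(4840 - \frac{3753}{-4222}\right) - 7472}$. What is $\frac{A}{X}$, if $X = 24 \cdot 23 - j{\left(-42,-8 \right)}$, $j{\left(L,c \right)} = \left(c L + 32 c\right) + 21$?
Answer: $- \frac{4222}{5009956501} \approx -8.4272 \cdot 10^{-7}$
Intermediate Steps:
$j{\left(L,c \right)} = 21 + 32 c + L c$ ($j{\left(L,c \right)} = \left(L c + 32 c\right) + 21 = \left(32 c + L c\right) + 21 = 21 + 32 c + L c$)
$A = - \frac{4222}{11108551}$ ($A = \frac{1}{\left(4840 - - \frac{3753}{4222}\right) - 7472} = \frac{1}{\left(4840 + \frac{3753}{4222}\right) - 7472} = \frac{1}{\frac{20438233}{4222} - 7472} = \frac{1}{- \frac{11108551}{4222}} = - \frac{4222}{11108551} \approx -0.00038007$)
$X = 451$ ($X = 24 \cdot 23 - \left(21 + 32 \left(-8\right) - -336\right) = 552 - \left(21 - 256 + 336\right) = 552 - 101 = 451$)
$\frac{A}{X} = - \frac{4222}{11108551 \cdot 451} = \left(- \frac{4222}{11108551}\right) \frac{1}{451} = - \frac{4222}{5009956501}$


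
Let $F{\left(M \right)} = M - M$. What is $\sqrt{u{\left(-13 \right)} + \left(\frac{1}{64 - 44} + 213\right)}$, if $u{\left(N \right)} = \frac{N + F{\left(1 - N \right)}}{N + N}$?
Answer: $\frac{\sqrt{21355}}{10} \approx 14.613$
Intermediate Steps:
$F{\left(M \right)} = 0$
$u{\left(N \right)} = \frac{1}{2}$ ($u{\left(N \right)} = \frac{N + 0}{N + N} = \frac{N}{2 N} = N \frac{1}{2 N} = \frac{1}{2}$)
$\sqrt{u{\left(-13 \right)} + \left(\frac{1}{64 - 44} + 213\right)} = \sqrt{\frac{1}{2} + \left(\frac{1}{64 - 44} + 213\right)} = \sqrt{\frac{1}{2} + \left(\frac{1}{20} + 213\right)} = \sqrt{\frac{1}{2} + \frac{4261}{20}} = \sqrt{\frac{4271}{20}} = \frac{\sqrt{21355}}{10}$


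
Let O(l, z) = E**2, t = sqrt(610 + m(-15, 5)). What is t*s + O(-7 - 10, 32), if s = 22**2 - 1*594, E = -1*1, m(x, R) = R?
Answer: 1 - 110*sqrt(615) ≈ -2726.9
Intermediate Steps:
E = -1
t = sqrt(615) (t = sqrt(610 + 5) = sqrt(615) ≈ 24.799)
O(l, z) = 1 (O(l, z) = (-1)**2 = 1)
s = -110 (s = 484 - 594 = -110)
t*s + O(-7 - 10, 32) = sqrt(615)*(-110) + 1 = -110*sqrt(615) + 1 = 1 - 110*sqrt(615)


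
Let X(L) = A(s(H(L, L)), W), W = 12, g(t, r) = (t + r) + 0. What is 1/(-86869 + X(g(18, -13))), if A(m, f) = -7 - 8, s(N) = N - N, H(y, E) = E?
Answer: -1/86884 ≈ -1.1510e-5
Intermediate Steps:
g(t, r) = r + t (g(t, r) = (r + t) + 0 = r + t)
s(N) = 0
A(m, f) = -15
X(L) = -15
1/(-86869 + X(g(18, -13))) = 1/(-86869 - 15) = 1/(-86884) = -1/86884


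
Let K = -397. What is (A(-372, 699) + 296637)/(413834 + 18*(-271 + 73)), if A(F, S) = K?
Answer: 4232/5861 ≈ 0.72206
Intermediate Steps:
A(F, S) = -397
(A(-372, 699) + 296637)/(413834 + 18*(-271 + 73)) = (-397 + 296637)/(413834 + 18*(-271 + 73)) = 296240/(413834 + 18*(-198)) = 296240/(413834 - 3564) = 296240/410270 = 296240*(1/410270) = 4232/5861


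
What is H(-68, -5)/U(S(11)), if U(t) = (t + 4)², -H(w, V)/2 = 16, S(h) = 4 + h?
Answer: -32/361 ≈ -0.088643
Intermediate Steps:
H(w, V) = -32 (H(w, V) = -2*16 = -32)
U(t) = (4 + t)²
H(-68, -5)/U(S(11)) = -32/(4 + (4 + 11))² = -32/(4 + 15)² = -32/(19²) = -32/361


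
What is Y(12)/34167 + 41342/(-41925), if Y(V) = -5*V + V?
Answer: -471514838/477483825 ≈ -0.98750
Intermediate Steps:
Y(V) = -4*V
Y(12)/34167 + 41342/(-41925) = -4*12/34167 + 41342/(-41925) = -48*1/34167 + 41342*(-1/41925) = -16/11389 - 41342/41925 = -471514838/477483825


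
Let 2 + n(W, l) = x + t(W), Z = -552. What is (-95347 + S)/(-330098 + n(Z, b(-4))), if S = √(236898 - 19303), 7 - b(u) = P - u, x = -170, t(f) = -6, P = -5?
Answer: 95347/330276 - √217595/330276 ≈ 0.28728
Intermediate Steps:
b(u) = 12 + u (b(u) = 7 - (-5 - u) = 7 + (5 + u) = 12 + u)
S = √217595 ≈ 466.47
n(W, l) = -178 (n(W, l) = -2 + (-170 - 6) = -2 - 176 = -178)
(-95347 + S)/(-330098 + n(Z, b(-4))) = (-95347 + √217595)/(-330098 - 178) = (-95347 + √217595)/(-330276) = (-95347 + √217595)*(-1/330276) = 95347/330276 - √217595/330276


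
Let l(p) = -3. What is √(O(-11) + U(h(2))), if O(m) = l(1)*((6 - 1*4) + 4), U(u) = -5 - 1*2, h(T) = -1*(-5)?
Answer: 5*I ≈ 5.0*I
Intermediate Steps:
h(T) = 5
U(u) = -7 (U(u) = -5 - 2 = -7)
O(m) = -18 (O(m) = -3*((6 - 1*4) + 4) = -3*((6 - 4) + 4) = -3*(2 + 4) = -3*6 = -18)
√(O(-11) + U(h(2))) = √(-18 - 7) = √(-25) = 5*I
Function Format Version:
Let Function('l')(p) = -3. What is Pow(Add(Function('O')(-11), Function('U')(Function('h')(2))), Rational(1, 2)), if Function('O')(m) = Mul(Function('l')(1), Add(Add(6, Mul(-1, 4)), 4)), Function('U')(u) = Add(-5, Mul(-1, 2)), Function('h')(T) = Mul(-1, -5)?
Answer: Mul(5, I) ≈ Mul(5.0000, I)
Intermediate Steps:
Function('h')(T) = 5
Function('U')(u) = -7 (Function('U')(u) = Add(-5, -2) = -7)
Function('O')(m) = -18 (Function('O')(m) = Mul(-3, Add(Add(6, Mul(-1, 4)), 4)) = Mul(-3, Add(Add(6, -4), 4)) = Mul(-3, Add(2, 4)) = Mul(-3, 6) = -18)
Pow(Add(Function('O')(-11), Function('U')(Function('h')(2))), Rational(1, 2)) = Pow(Add(-18, -7), Rational(1, 2)) = Pow(-25, Rational(1, 2)) = Mul(5, I)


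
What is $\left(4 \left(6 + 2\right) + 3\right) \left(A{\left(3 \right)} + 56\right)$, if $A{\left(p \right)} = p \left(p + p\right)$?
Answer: $2590$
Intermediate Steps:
$A{\left(p \right)} = 2 p^{2}$ ($A{\left(p \right)} = p 2 p = 2 p^{2}$)
$\left(4 \left(6 + 2\right) + 3\right) \left(A{\left(3 \right)} + 56\right) = \left(4 \left(6 + 2\right) + 3\right) \left(2 \cdot 3^{2} + 56\right) = \left(4 \cdot 8 + 3\right) \left(2 \cdot 9 + 56\right) = \left(32 + 3\right) \left(18 + 56\right) = 35 \cdot 74 = 2590$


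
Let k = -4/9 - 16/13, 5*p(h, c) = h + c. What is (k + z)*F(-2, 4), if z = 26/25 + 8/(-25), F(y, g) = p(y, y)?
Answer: 11176/14625 ≈ 0.76417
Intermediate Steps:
p(h, c) = c/5 + h/5 (p(h, c) = (h + c)/5 = (c + h)/5 = c/5 + h/5)
F(y, g) = 2*y/5 (F(y, g) = y/5 + y/5 = 2*y/5)
k = -196/117 (k = -4*1/9 - 16*1/13 = -4/9 - 16/13 = -196/117 ≈ -1.6752)
z = 18/25 (z = 26*(1/25) + 8*(-1/25) = 26/25 - 8/25 = 18/25 ≈ 0.72000)
(k + z)*F(-2, 4) = (-196/117 + 18/25)*((2/5)*(-2)) = -2794/2925*(-4/5) = 11176/14625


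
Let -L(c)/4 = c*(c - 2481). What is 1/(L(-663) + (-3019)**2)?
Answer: 1/776473 ≈ 1.2879e-6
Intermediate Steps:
L(c) = -4*c*(-2481 + c) (L(c) = -4*c*(c - 2481) = -4*c*(-2481 + c))
1/(L(-663) + (-3019)**2) = 1/(4*(-663)*(2481 - 1*(-663)) + (-3019)**2) = 1/(4*(-663)*(2481 + 663) + 9114361) = 1/(4*(-663)*3144 + 9114361) = 1/(-8337888 + 9114361) = 1/776473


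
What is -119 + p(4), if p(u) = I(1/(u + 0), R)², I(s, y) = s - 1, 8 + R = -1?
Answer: -1895/16 ≈ -118.44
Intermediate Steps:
R = -9 (R = -8 - 1 = -9)
I(s, y) = -1 + s
p(u) = (-1 + 1/u)² (p(u) = (-1 + 1/(u + 0))² = (-1 + 1/u)²)
-119 + p(4) = -119 + (-1 + 4)²/4² = -119 + (1/16)*3² = -119 + (1/16)*9 = -119 + 9/16 = -1895/16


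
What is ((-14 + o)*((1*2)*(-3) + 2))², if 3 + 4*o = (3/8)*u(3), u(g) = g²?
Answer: 198025/64 ≈ 3094.1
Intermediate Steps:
o = 3/32 (o = -¾ + ((3/8)*3²)/4 = -¾ + ((3*(⅛))*9)/4 = -¾ + ((3/8)*9)/4 = -¾ + (¼)*(27/8) = -¾ + 27/32 = 3/32 ≈ 0.093750)
((-14 + o)*((1*2)*(-3) + 2))² = ((-14 + 3/32)*((1*2)*(-3) + 2))² = (-445*(2*(-3) + 2)/32)² = (-445*(-6 + 2)/32)² = (-445/32*(-4))² = (445/8)² = 198025/64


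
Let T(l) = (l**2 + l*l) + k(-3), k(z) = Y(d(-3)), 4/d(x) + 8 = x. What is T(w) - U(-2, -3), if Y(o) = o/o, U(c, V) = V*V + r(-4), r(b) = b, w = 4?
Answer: 28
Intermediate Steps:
U(c, V) = -4 + V**2 (U(c, V) = V*V - 4 = V**2 - 4 = -4 + V**2)
d(x) = 4/(-8 + x)
Y(o) = 1
k(z) = 1
T(l) = 1 + 2*l**2 (T(l) = (l**2 + l*l) + 1 = (l**2 + l**2) + 1 = 2*l**2 + 1 = 1 + 2*l**2)
T(w) - U(-2, -3) = (1 + 2*4**2) - (-4 + (-3)**2) = (1 + 2*16) - (-4 + 9) = (1 + 32) - 1*5 = 33 - 5 = 28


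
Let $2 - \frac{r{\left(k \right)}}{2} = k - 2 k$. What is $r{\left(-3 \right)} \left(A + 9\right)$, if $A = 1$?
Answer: $-20$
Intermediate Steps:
$r{\left(k \right)} = 4 + 2 k$ ($r{\left(k \right)} = 4 - 2 \left(k - 2 k\right) = 4 - 2 \left(- k\right) = 4 + 2 k$)
$r{\left(-3 \right)} \left(A + 9\right) = \left(4 + 2 \left(-3\right)\right) \left(1 + 9\right) = \left(4 - 6\right) 10 = \left(-2\right) 10 = -20$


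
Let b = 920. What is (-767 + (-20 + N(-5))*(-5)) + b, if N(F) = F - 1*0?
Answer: 278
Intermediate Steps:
N(F) = F (N(F) = F + 0 = F)
(-767 + (-20 + N(-5))*(-5)) + b = (-767 + (-20 - 5)*(-5)) + 920 = (-767 - 25*(-5)) + 920 = (-767 + 125) + 920 = -642 + 920 = 278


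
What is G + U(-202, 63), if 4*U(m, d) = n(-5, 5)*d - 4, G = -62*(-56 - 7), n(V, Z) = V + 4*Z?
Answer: 16565/4 ≈ 4141.3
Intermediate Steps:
G = 3906 (G = -62*(-63) = 3906)
U(m, d) = -1 + 15*d/4 (U(m, d) = ((-5 + 4*5)*d - 4)/4 = ((-5 + 20)*d - 4)/4 = (15*d - 4)/4 = (-4 + 15*d)/4 = -1 + 15*d/4)
G + U(-202, 63) = 3906 + (-1 + (15/4)*63) = 3906 + (-1 + 945/4) = 3906 + 941/4 = 16565/4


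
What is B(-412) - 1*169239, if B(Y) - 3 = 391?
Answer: -168845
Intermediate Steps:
B(Y) = 394 (B(Y) = 3 + 391 = 394)
B(-412) - 1*169239 = 394 - 1*169239 = 394 - 169239 = -168845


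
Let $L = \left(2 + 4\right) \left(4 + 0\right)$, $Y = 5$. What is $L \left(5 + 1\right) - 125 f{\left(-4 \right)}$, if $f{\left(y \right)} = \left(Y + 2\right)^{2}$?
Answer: $-5981$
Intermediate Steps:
$L = 24$ ($L = 6 \cdot 4 = 24$)
$f{\left(y \right)} = 49$ ($f{\left(y \right)} = \left(5 + 2\right)^{2} = 7^{2} = 49$)
$L \left(5 + 1\right) - 125 f{\left(-4 \right)} = 24 \left(5 + 1\right) - 6125 = 24 \cdot 6 - 6125 = 144 - 6125 = -5981$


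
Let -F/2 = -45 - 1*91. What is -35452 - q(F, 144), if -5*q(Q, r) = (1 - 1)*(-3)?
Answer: -35452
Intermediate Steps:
F = 272 (F = -2*(-45 - 1*91) = -2*(-45 - 91) = -2*(-136) = 272)
q(Q, r) = 0 (q(Q, r) = -(1 - 1)*(-3)/5 = -0*(-3) = -1/5*0 = 0)
-35452 - q(F, 144) = -35452 - 1*0 = -35452 + 0 = -35452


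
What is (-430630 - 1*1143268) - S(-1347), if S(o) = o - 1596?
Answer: -1570955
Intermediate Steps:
S(o) = -1596 + o
(-430630 - 1*1143268) - S(-1347) = (-430630 - 1*1143268) - (-1596 - 1347) = (-430630 - 1143268) - 1*(-2943) = -1573898 + 2943 = -1570955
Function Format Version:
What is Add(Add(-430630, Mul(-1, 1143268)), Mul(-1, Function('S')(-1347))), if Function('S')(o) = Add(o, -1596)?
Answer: -1570955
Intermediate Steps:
Function('S')(o) = Add(-1596, o)
Add(Add(-430630, Mul(-1, 1143268)), Mul(-1, Function('S')(-1347))) = Add(Add(-430630, Mul(-1, 1143268)), Mul(-1, Add(-1596, -1347))) = Add(Add(-430630, -1143268), Mul(-1, -2943)) = Add(-1573898, 2943) = -1570955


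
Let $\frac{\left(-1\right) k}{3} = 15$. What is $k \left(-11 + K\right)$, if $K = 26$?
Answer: $-675$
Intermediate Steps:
$k = -45$ ($k = \left(-3\right) 15 = -45$)
$k \left(-11 + K\right) = - 45 \left(-11 + 26\right) = \left(-45\right) 15 = -675$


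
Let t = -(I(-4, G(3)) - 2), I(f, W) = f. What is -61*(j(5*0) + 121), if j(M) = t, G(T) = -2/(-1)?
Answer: -7747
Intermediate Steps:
G(T) = 2 (G(T) = -2*(-1) = 2)
t = 6 (t = -(-4 - 2) = -1*(-6) = 6)
j(M) = 6
-61*(j(5*0) + 121) = -61*(6 + 121) = -61*127 = -7747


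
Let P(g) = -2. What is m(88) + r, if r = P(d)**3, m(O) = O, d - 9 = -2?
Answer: 80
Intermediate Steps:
d = 7 (d = 9 - 2 = 7)
r = -8 (r = (-2)**3 = -8)
m(88) + r = 88 - 8 = 80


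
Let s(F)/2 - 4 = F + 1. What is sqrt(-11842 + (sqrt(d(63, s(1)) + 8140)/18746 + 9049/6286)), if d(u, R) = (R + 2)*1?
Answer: sqrt(-838845862587146778 + 11337637038*sqrt(906))/8416954 ≈ 108.81*I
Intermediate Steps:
s(F) = 10 + 2*F (s(F) = 8 + 2*(F + 1) = 8 + 2*(1 + F) = 8 + (2 + 2*F) = 10 + 2*F)
d(u, R) = 2 + R (d(u, R) = (2 + R)*1 = 2 + R)
sqrt(-11842 + (sqrt(d(63, s(1)) + 8140)/18746 + 9049/6286)) = sqrt(-11842 + (sqrt((2 + (10 + 2*1)) + 8140)/18746 + 9049/6286)) = sqrt(-11842 + (sqrt((2 + (10 + 2)) + 8140)*(1/18746) + 9049*(1/6286))) = sqrt(-11842 + (sqrt((2 + 12) + 8140)*(1/18746) + 9049/6286)) = sqrt(-11842 + (sqrt(14 + 8140)*(1/18746) + 9049/6286)) = sqrt(-11842 + (sqrt(8154)*(1/18746) + 9049/6286)) = sqrt(-11842 + ((3*sqrt(906))*(1/18746) + 9049/6286)) = sqrt(-11842 + (3*sqrt(906)/18746 + 9049/6286)) = sqrt(-11842 + (9049/6286 + 3*sqrt(906)/18746)) = sqrt(-74429763/6286 + 3*sqrt(906)/18746)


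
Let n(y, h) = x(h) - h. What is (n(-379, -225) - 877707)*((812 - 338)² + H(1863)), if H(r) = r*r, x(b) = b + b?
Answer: -3244349419740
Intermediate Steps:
x(b) = 2*b
H(r) = r²
n(y, h) = h (n(y, h) = 2*h - h = h)
(n(-379, -225) - 877707)*((812 - 338)² + H(1863)) = (-225 - 877707)*((812 - 338)² + 1863²) = -877932*(474² + 3470769) = -877932*(224676 + 3470769) = -877932*3695445 = -3244349419740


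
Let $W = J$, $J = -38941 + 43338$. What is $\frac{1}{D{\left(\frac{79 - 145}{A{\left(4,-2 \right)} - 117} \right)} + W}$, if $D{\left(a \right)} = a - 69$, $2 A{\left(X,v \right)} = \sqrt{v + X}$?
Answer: $\frac{29625775}{128237066786} - \frac{33 \sqrt{2}}{256474133572} \approx 0.00023102$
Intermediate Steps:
$A{\left(X,v \right)} = \frac{\sqrt{X + v}}{2}$ ($A{\left(X,v \right)} = \frac{\sqrt{v + X}}{2} = \frac{\sqrt{X + v}}{2}$)
$D{\left(a \right)} = -69 + a$
$J = 4397$
$W = 4397$
$\frac{1}{D{\left(\frac{79 - 145}{A{\left(4,-2 \right)} - 117} \right)} + W} = \frac{1}{\left(-69 + \frac{79 - 145}{\frac{\sqrt{4 - 2}}{2} - 117}\right) + 4397} = \frac{1}{\left(-69 + \frac{79 - 145}{\frac{\sqrt{2}}{2} - 117}\right) + 4397} = \frac{1}{\left(-69 + \frac{79 - 145}{-117 + \frac{\sqrt{2}}{2}}\right) + 4397} = \frac{1}{\left(-69 - \frac{66}{-117 + \frac{\sqrt{2}}{2}}\right) + 4397} = \frac{1}{4328 - \frac{66}{-117 + \frac{\sqrt{2}}{2}}}$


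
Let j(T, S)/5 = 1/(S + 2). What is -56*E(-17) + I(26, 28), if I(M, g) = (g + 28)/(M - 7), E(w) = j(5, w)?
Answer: 1232/57 ≈ 21.614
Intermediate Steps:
j(T, S) = 5/(2 + S) (j(T, S) = 5/(S + 2) = 5/(2 + S))
E(w) = 5/(2 + w)
I(M, g) = (28 + g)/(-7 + M)
-56*E(-17) + I(26, 28) = -280/(2 - 17) + (28 + 28)/(-7 + 26) = -280/(-15) + 56/19 = -280*(-1)/15 + (1/19)*56 = -56*(-⅓) + 56/19 = 56/3 + 56/19 = 1232/57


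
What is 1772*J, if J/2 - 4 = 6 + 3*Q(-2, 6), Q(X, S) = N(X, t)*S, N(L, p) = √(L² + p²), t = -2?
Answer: 35440 + 127584*√2 ≈ 2.1587e+5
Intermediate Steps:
Q(X, S) = S*√(4 + X²) (Q(X, S) = √(X² + (-2)²)*S = √(X² + 4)*S = √(4 + X²)*S = S*√(4 + X²))
J = 20 + 72*√2 (J = 8 + 2*(6 + 3*(6*√(4 + (-2)²))) = 8 + 2*(6 + 3*(6*√(4 + 4))) = 8 + 2*(6 + 3*(6*√8)) = 8 + 2*(6 + 3*(6*(2*√2))) = 8 + 2*(6 + 3*(12*√2)) = 8 + 2*(6 + 36*√2) = 8 + (12 + 72*√2) = 20 + 72*√2 ≈ 121.82)
1772*J = 1772*(20 + 72*√2) = 35440 + 127584*√2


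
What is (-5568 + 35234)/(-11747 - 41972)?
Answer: -29666/53719 ≈ -0.55224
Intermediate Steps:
(-5568 + 35234)/(-11747 - 41972) = 29666/(-53719) = 29666*(-1/53719) = -29666/53719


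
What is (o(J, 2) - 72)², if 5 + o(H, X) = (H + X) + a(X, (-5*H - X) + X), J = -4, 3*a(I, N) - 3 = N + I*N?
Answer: 3364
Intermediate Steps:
a(I, N) = 1 + N/3 + I*N/3 (a(I, N) = 1 + (N + I*N)/3 = 1 + (N/3 + I*N/3) = 1 + N/3 + I*N/3)
o(H, X) = -4 + X - 2*H/3 - 5*H*X/3 (o(H, X) = -5 + ((H + X) + (1 + ((-5*H - X) + X)/3 + X*((-5*H - X) + X)/3)) = -5 + ((H + X) + (1 + ((-X - 5*H) + X)/3 + X*((-X - 5*H) + X)/3)) = -5 + ((H + X) + (1 + (-5*H)/3 + X*(-5*H)/3)) = -5 + ((H + X) + (1 - 5*H/3 - 5*H*X/3)) = -5 + (1 + X - 2*H/3 - 5*H*X/3) = -4 + X - 2*H/3 - 5*H*X/3)
(o(J, 2) - 72)² = ((-4 + 2 - ⅔*(-4) - 5/3*(-4)*2) - 72)² = ((-4 + 2 + 8/3 + 40/3) - 72)² = (14 - 72)² = (-58)² = 3364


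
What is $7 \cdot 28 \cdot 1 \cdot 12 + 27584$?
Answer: $29936$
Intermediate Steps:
$7 \cdot 28 \cdot 1 \cdot 12 + 27584 = 196 \cdot 12 + 27584 = 2352 + 27584 = 29936$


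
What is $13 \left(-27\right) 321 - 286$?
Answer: $-112957$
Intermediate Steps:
$13 \left(-27\right) 321 - 286 = \left(-351\right) 321 - 286 = -112671 - 286 = -112957$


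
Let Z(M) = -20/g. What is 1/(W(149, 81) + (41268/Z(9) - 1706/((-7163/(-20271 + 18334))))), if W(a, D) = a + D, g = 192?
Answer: -2755/1092093384 ≈ -2.5227e-6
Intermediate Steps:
Z(M) = -5/48 (Z(M) = -20/192 = -20*1/192 = -5/48)
W(a, D) = D + a
1/(W(149, 81) + (41268/Z(9) - 1706/((-7163/(-20271 + 18334))))) = 1/((81 + 149) + (41268/(-5/48) - 1706/((-7163/(-20271 + 18334))))) = 1/(230 + (41268*(-48/5) - 1706/((-7163/(-1937))))) = 1/(230 + (-1980864/5 - 1706/((-7163*(-1/1937))))) = 1/(230 + (-1980864/5 - 1706/551/149)) = 1/(230 + (-1980864/5 - 1706*149/551)) = 1/(230 + (-1980864/5 - 254194/551)) = 1/(230 - 1092727034/2755) = 1/(-1092093384/2755) = -2755/1092093384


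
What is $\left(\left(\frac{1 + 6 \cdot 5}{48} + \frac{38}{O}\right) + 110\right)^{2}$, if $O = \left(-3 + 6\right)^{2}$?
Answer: $\frac{273604681}{20736} \approx 13195.0$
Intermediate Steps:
$O = 9$ ($O = 3^{2} = 9$)
$\left(\left(\frac{1 + 6 \cdot 5}{48} + \frac{38}{O}\right) + 110\right)^{2} = \left(\left(\frac{1 + 6 \cdot 5}{48} + \frac{38}{9}\right) + 110\right)^{2} = \left(\left(\left(1 + 30\right) \frac{1}{48} + 38 \cdot \frac{1}{9}\right) + 110\right)^{2} = \left(\left(31 \cdot \frac{1}{48} + \frac{38}{9}\right) + 110\right)^{2} = \left(\left(\frac{31}{48} + \frac{38}{9}\right) + 110\right)^{2} = \left(\frac{701}{144} + 110\right)^{2} = \left(\frac{16541}{144}\right)^{2} = \frac{273604681}{20736}$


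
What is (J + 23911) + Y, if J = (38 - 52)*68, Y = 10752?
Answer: 33711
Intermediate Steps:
J = -952 (J = -14*68 = -952)
(J + 23911) + Y = (-952 + 23911) + 10752 = 22959 + 10752 = 33711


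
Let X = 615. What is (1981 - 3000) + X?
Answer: -404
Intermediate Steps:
(1981 - 3000) + X = (1981 - 3000) + 615 = -1019 + 615 = -404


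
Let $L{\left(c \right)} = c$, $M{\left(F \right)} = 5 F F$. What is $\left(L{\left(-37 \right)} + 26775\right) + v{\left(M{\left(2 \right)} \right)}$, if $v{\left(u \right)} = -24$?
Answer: $26714$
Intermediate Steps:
$M{\left(F \right)} = 5 F^{2}$
$\left(L{\left(-37 \right)} + 26775\right) + v{\left(M{\left(2 \right)} \right)} = \left(-37 + 26775\right) - 24 = 26738 - 24 = 26714$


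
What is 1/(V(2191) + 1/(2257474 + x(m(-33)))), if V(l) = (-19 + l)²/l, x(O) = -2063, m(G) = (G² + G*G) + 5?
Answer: 4941605501/10640090849215 ≈ 0.00046443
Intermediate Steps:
m(G) = 5 + 2*G² (m(G) = (G² + G²) + 5 = 2*G² + 5 = 5 + 2*G²)
V(l) = (-19 + l)²/l
1/(V(2191) + 1/(2257474 + x(m(-33)))) = 1/((-19 + 2191)²/2191 + 1/(2257474 - 2063)) = 1/((1/2191)*2172² + 1/2255411) = 1/((1/2191)*4717584 + 1/2255411) = 1/(4717584/2191 + 1/2255411) = 1/(10640090849215/4941605501) = 4941605501/10640090849215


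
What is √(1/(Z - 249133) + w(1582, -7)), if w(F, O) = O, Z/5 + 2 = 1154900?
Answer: I*√213706984316786/5525357 ≈ 2.6458*I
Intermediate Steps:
Z = 5774490 (Z = -10 + 5*1154900 = -10 + 5774500 = 5774490)
√(1/(Z - 249133) + w(1582, -7)) = √(1/(5774490 - 249133) - 7) = √(1/5525357 - 7) = √(-38677498/5525357) = I*√213706984316786/5525357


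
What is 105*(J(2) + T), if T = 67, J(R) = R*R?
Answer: 7455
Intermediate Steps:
J(R) = R²
105*(J(2) + T) = 105*(2² + 67) = 105*(4 + 67) = 105*71 = 7455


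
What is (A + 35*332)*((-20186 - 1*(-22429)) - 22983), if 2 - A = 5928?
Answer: -118093560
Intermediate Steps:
A = -5926 (A = 2 - 1*5928 = 2 - 5928 = -5926)
(A + 35*332)*((-20186 - 1*(-22429)) - 22983) = (-5926 + 35*332)*((-20186 - 1*(-22429)) - 22983) = (-5926 + 11620)*((-20186 + 22429) - 22983) = 5694*(2243 - 22983) = 5694*(-20740) = -118093560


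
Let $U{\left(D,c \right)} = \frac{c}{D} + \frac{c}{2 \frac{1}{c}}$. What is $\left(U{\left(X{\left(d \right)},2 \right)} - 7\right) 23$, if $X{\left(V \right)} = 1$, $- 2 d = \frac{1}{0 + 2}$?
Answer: $-69$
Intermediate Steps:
$d = - \frac{1}{4}$ ($d = - \frac{1}{2 \left(0 + 2\right)} = - \frac{1}{2 \cdot 2} = \left(- \frac{1}{2}\right) \frac{1}{2} = - \frac{1}{4} \approx -0.25$)
$U{\left(D,c \right)} = \frac{c^{2}}{2} + \frac{c}{D}$ ($U{\left(D,c \right)} = \frac{c}{D} + c \frac{c}{2} = \frac{c}{D} + \frac{c^{2}}{2} = \frac{c^{2}}{2} + \frac{c}{D}$)
$\left(U{\left(X{\left(d \right)},2 \right)} - 7\right) 23 = \left(\left(\frac{2^{2}}{2} + \frac{2}{1}\right) - 7\right) 23 = \left(\left(\frac{1}{2} \cdot 4 + 2 \cdot 1\right) - 7\right) 23 = \left(\left(2 + 2\right) - 7\right) 23 = \left(4 - 7\right) 23 = \left(-3\right) 23 = -69$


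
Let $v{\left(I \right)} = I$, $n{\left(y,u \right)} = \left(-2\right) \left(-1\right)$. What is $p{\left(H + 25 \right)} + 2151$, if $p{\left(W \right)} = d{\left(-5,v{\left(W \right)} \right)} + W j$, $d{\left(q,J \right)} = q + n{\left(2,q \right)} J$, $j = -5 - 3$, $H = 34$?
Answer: $1792$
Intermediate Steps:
$n{\left(y,u \right)} = 2$
$j = -8$ ($j = -5 - 3 = -8$)
$d{\left(q,J \right)} = q + 2 J$
$p{\left(W \right)} = -5 - 6 W$ ($p{\left(W \right)} = \left(-5 + 2 W\right) + W \left(-8\right) = \left(-5 + 2 W\right) - 8 W = -5 - 6 W$)
$p{\left(H + 25 \right)} + 2151 = \left(-5 - 6 \left(34 + 25\right)\right) + 2151 = \left(-5 - 354\right) + 2151 = -359 + 2151 = 1792$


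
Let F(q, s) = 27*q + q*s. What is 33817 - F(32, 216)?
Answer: 26041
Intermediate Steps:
33817 - F(32, 216) = 33817 - 32*(27 + 216) = 33817 - 32*243 = 33817 - 1*7776 = 33817 - 7776 = 26041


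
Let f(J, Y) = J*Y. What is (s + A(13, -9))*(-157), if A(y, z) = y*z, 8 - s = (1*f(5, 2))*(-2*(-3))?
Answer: 26533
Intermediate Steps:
s = -52 (s = 8 - 1*(5*2)*(-2*(-3)) = 8 - 1*10*6 = 8 - 10*6 = 8 - 1*60 = 8 - 60 = -52)
(s + A(13, -9))*(-157) = (-52 + 13*(-9))*(-157) = (-52 - 117)*(-157) = -169*(-157) = 26533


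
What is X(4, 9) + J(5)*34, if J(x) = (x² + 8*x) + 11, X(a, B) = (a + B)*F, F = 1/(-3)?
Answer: 7739/3 ≈ 2579.7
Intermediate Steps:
F = -⅓ ≈ -0.33333
X(a, B) = -B/3 - a/3 (X(a, B) = (a + B)*(-⅓) = (B + a)*(-⅓) = -B/3 - a/3)
J(x) = 11 + x² + 8*x
X(4, 9) + J(5)*34 = (-⅓*9 - ⅓*4) + (11 + 5² + 8*5)*34 = (-3 - 4/3) + (11 + 25 + 40)*34 = -13/3 + 76*34 = -13/3 + 2584 = 7739/3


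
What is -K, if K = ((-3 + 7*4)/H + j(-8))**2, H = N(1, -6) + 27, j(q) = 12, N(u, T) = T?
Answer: -76729/441 ≈ -173.99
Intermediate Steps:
H = 21 (H = -6 + 27 = 21)
K = 76729/441 (K = ((-3 + 7*4)/21 + 12)**2 = ((-3 + 28)*(1/21) + 12)**2 = (25*(1/21) + 12)**2 = (25/21 + 12)**2 = (277/21)**2 = 76729/441 ≈ 173.99)
-K = -1*76729/441 = -76729/441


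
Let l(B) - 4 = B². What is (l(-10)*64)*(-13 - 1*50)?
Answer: -419328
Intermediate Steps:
l(B) = 4 + B²
(l(-10)*64)*(-13 - 1*50) = ((4 + (-10)²)*64)*(-13 - 1*50) = ((4 + 100)*64)*(-13 - 50) = (104*64)*(-63) = 6656*(-63) = -419328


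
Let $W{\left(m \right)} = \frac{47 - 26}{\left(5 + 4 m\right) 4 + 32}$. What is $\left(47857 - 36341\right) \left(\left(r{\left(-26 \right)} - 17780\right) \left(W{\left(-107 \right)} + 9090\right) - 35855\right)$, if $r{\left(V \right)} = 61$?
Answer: $- \frac{769925862081079}{415} \approx -1.8552 \cdot 10^{12}$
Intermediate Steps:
$W{\left(m \right)} = \frac{21}{52 + 16 m}$ ($W{\left(m \right)} = \frac{21}{\left(20 + 16 m\right) + 32} = \frac{21}{52 + 16 m}$)
$\left(47857 - 36341\right) \left(\left(r{\left(-26 \right)} - 17780\right) \left(W{\left(-107 \right)} + 9090\right) - 35855\right) = \left(47857 - 36341\right) \left(\left(61 - 17780\right) \left(\frac{21}{4 \left(13 + 4 \left(-107\right)\right)} + 9090\right) - 35855\right) = 11516 \left(- 17719 \left(\frac{21}{4 \left(13 - 428\right)} + 9090\right) - 35855\right) = 11516 \left(- 17719 \left(\frac{21}{4 \left(-415\right)} + 9090\right) - 35855\right) = 11516 \left(- 17719 \left(\frac{21}{4} \left(- \frac{1}{415}\right) + 9090\right) - 35855\right) = 11516 \left(- 17719 \left(- \frac{21}{1660} + 9090\right) - 35855\right) = 11516 \left(\left(-17719\right) \frac{15089379}{1660} - 35855\right) = 11516 \left(- \frac{267368706501}{1660} - 35855\right) = 11516 \left(- \frac{267428225801}{1660}\right) = - \frac{769925862081079}{415}$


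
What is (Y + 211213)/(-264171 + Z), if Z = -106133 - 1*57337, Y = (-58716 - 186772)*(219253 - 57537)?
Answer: 13233042065/142547 ≈ 92833.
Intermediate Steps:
Y = -39699337408 (Y = -245488*161716 = -39699337408)
Z = -163470 (Z = -106133 - 57337 = -163470)
(Y + 211213)/(-264171 + Z) = (-39699337408 + 211213)/(-264171 - 163470) = -39699126195/(-427641) = -39699126195*(-1/427641) = 13233042065/142547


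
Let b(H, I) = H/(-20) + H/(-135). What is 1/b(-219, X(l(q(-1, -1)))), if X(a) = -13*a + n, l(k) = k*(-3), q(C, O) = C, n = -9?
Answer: 180/2263 ≈ 0.079540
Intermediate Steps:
l(k) = -3*k
X(a) = -9 - 13*a (X(a) = -13*a - 9 = -9 - 13*a)
b(H, I) = -31*H/540 (b(H, I) = H*(-1/20) + H*(-1/135) = -H/20 - H/135 = -31*H/540)
1/b(-219, X(l(q(-1, -1)))) = 1/(-31/540*(-219)) = 1/(2263/180) = 180/2263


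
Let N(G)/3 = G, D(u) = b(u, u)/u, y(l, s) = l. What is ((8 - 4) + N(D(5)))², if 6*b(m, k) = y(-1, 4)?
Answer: 1521/100 ≈ 15.210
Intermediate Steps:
b(m, k) = -⅙ (b(m, k) = (⅙)*(-1) = -⅙)
D(u) = -1/(6*u)
N(G) = 3*G
((8 - 4) + N(D(5)))² = ((8 - 4) + 3*(-⅙/5))² = (4 + 3*(-⅙*⅕))² = (4 + 3*(-1/30))² = (4 - ⅒)² = (39/10)² = 1521/100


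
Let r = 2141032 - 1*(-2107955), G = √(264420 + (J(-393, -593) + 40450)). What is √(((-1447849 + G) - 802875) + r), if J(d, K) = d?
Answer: √(1998263 + √304477) ≈ 1413.8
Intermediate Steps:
G = √304477 (G = √(264420 + (-393 + 40450)) = √(264420 + 40057) = √304477 ≈ 551.79)
r = 4248987 (r = 2141032 + 2107955 = 4248987)
√(((-1447849 + G) - 802875) + r) = √(((-1447849 + √304477) - 802875) + 4248987) = √((-2250724 + √304477) + 4248987) = √(1998263 + √304477)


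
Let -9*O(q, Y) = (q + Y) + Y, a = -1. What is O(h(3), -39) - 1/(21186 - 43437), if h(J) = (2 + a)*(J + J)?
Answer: 178009/22251 ≈ 8.0000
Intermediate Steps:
h(J) = 2*J (h(J) = (2 - 1)*(J + J) = 1*(2*J) = 2*J)
O(q, Y) = -2*Y/9 - q/9 (O(q, Y) = -((q + Y) + Y)/9 = -((Y + q) + Y)/9 = -(q + 2*Y)/9 = -2*Y/9 - q/9)
O(h(3), -39) - 1/(21186 - 43437) = (-2/9*(-39) - 2*3/9) - 1/(21186 - 43437) = (26/3 - ⅑*6) - 1/(-22251) = (26/3 - ⅔) - 1*(-1/22251) = 8 + 1/22251 = 178009/22251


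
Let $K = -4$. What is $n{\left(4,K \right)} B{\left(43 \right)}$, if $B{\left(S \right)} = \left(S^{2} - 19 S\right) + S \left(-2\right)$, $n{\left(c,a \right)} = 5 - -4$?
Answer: $8514$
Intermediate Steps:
$n{\left(c,a \right)} = 9$ ($n{\left(c,a \right)} = 5 + 4 = 9$)
$B{\left(S \right)} = S^{2} - 21 S$ ($B{\left(S \right)} = \left(S^{2} - 19 S\right) - 2 S = S^{2} - 21 S$)
$n{\left(4,K \right)} B{\left(43 \right)} = 9 \cdot 43 \left(-21 + 43\right) = 9 \cdot 43 \cdot 22 = 9 \cdot 946 = 8514$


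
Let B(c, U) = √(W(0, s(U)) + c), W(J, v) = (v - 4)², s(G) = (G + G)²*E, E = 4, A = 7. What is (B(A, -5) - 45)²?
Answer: (45 - √156823)² ≈ 1.2321e+5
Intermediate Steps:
s(G) = 16*G² (s(G) = (G + G)²*4 = (2*G)²*4 = (4*G²)*4 = 16*G²)
W(J, v) = (-4 + v)²
B(c, U) = √(c + (-4 + 16*U²)²) (B(c, U) = √((-4 + 16*U²)² + c) = √(c + (-4 + 16*U²)²))
(B(A, -5) - 45)² = (√(7 + 16*(-1 + 4*(-5)²)²) - 45)² = (√(7 + 16*(-1 + 4*25)²) - 45)² = (√(7 + 16*(-1 + 100)²) - 45)² = (√(7 + 16*99²) - 45)² = (√(7 + 16*9801) - 45)² = (√(7 + 156816) - 45)² = (√156823 - 45)² = (-45 + √156823)²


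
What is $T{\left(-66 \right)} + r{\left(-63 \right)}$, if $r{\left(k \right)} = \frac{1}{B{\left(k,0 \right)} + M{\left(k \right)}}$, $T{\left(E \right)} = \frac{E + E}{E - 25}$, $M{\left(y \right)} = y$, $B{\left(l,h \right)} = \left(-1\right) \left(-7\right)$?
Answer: $\frac{149}{104} \approx 1.4327$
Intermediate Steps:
$B{\left(l,h \right)} = 7$
$T{\left(E \right)} = \frac{2 E}{-25 + E}$
$r{\left(k \right)} = \frac{1}{7 + k}$
$T{\left(-66 \right)} + r{\left(-63 \right)} = 2 \left(-66\right) \frac{1}{-25 - 66} + \frac{1}{7 - 63} = 2 \left(-66\right) \frac{1}{-91} + \frac{1}{-56} = 2 \left(-66\right) \left(- \frac{1}{91}\right) - \frac{1}{56} = \frac{132}{91} - \frac{1}{56} = \frac{149}{104}$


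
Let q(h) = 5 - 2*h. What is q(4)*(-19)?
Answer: 57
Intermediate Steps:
q(4)*(-19) = (5 - 2*4)*(-19) = (5 - 8)*(-19) = -3*(-19) = 57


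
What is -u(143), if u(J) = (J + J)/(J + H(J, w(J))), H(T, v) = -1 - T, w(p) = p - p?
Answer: 286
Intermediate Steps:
w(p) = 0
u(J) = -2*J (u(J) = (J + J)/(J + (-1 - J)) = (2*J)/(-1) = (2*J)*(-1) = -2*J)
-u(143) = -(-2)*143 = -1*(-286) = 286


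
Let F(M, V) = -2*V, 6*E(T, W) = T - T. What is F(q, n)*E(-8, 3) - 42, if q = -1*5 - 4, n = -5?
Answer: -42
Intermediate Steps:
E(T, W) = 0 (E(T, W) = (T - T)/6 = (⅙)*0 = 0)
q = -9 (q = -5 - 4 = -9)
F(q, n)*E(-8, 3) - 42 = -2*(-5)*0 - 42 = 10*0 - 42 = 0 - 42 = -42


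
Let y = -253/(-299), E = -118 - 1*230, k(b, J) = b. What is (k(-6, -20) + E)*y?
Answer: -3894/13 ≈ -299.54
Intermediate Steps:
E = -348 (E = -118 - 230 = -348)
y = 11/13 (y = -253*(-1/299) = 11/13 ≈ 0.84615)
(k(-6, -20) + E)*y = (-6 - 348)*(11/13) = -354*11/13 = -3894/13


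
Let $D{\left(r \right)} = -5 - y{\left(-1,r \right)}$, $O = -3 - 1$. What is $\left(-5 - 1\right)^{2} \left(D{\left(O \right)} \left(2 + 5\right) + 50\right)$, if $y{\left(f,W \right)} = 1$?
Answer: $288$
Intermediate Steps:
$O = -4$ ($O = -3 - 1 = -4$)
$D{\left(r \right)} = -6$ ($D{\left(r \right)} = -5 - 1 = -6$)
$\left(-5 - 1\right)^{2} \left(D{\left(O \right)} \left(2 + 5\right) + 50\right) = \left(-5 - 1\right)^{2} \left(- 6 \left(2 + 5\right) + 50\right) = \left(-6\right)^{2} \left(\left(-6\right) 7 + 50\right) = 36 \left(-42 + 50\right) = 36 \cdot 8 = 288$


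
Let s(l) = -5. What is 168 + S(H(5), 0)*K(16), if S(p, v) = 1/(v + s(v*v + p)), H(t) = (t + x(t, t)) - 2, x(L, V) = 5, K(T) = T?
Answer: 824/5 ≈ 164.80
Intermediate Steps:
H(t) = 3 + t (H(t) = (t + 5) - 2 = (5 + t) - 2 = 3 + t)
S(p, v) = 1/(-5 + v) (S(p, v) = 1/(v - 5) = 1/(-5 + v))
168 + S(H(5), 0)*K(16) = 168 + 16/(-5 + 0) = 168 + 16/(-5) = 168 - ⅕*16 = 168 - 16/5 = 824/5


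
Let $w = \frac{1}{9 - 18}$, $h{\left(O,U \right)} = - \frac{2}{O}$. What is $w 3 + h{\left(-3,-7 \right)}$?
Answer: $\frac{1}{3} \approx 0.33333$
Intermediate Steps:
$w = - \frac{1}{9}$ ($w = \frac{1}{-9} = - \frac{1}{9} \approx -0.11111$)
$w 3 + h{\left(-3,-7 \right)} = \left(- \frac{1}{9}\right) 3 - \frac{2}{-3} = - \frac{1}{3} - - \frac{2}{3} = - \frac{1}{3} + \frac{2}{3} = \frac{1}{3}$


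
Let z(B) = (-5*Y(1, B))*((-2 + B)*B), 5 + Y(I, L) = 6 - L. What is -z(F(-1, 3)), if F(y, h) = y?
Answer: 30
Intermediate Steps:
Y(I, L) = 1 - L (Y(I, L) = -5 + (6 - L) = 1 - L)
z(B) = B*(-5 + 5*B)*(-2 + B) (z(B) = (-5*(1 - B))*((-2 + B)*B) = (-5 + 5*B)*(B*(-2 + B)) = B*(-5 + 5*B)*(-2 + B))
-z(F(-1, 3)) = -5*(-1)*(-1 - 1)*(-2 - 1) = -5*(-1)*(-2)*(-3) = -1*(-30) = 30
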